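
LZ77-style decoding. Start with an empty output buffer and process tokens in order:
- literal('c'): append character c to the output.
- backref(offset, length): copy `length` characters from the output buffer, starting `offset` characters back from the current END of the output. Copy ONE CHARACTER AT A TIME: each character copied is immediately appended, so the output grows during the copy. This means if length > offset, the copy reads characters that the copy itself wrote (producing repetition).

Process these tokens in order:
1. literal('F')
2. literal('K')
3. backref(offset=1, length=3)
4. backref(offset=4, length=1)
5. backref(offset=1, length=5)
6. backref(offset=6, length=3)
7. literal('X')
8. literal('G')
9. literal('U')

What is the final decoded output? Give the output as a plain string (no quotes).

Token 1: literal('F'). Output: "F"
Token 2: literal('K'). Output: "FK"
Token 3: backref(off=1, len=3) (overlapping!). Copied 'KKK' from pos 1. Output: "FKKKK"
Token 4: backref(off=4, len=1). Copied 'K' from pos 1. Output: "FKKKKK"
Token 5: backref(off=1, len=5) (overlapping!). Copied 'KKKKK' from pos 5. Output: "FKKKKKKKKKK"
Token 6: backref(off=6, len=3). Copied 'KKK' from pos 5. Output: "FKKKKKKKKKKKKK"
Token 7: literal('X'). Output: "FKKKKKKKKKKKKKX"
Token 8: literal('G'). Output: "FKKKKKKKKKKKKKXG"
Token 9: literal('U'). Output: "FKKKKKKKKKKKKKXGU"

Answer: FKKKKKKKKKKKKKXGU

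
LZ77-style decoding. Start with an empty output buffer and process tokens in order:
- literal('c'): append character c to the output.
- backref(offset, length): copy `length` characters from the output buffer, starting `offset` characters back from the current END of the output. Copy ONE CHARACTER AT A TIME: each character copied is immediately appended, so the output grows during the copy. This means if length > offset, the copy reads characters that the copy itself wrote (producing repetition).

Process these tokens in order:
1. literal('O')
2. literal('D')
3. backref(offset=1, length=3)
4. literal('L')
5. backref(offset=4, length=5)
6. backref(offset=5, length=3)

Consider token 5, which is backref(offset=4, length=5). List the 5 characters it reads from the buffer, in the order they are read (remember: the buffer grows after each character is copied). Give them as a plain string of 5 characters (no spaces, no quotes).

Token 1: literal('O'). Output: "O"
Token 2: literal('D'). Output: "OD"
Token 3: backref(off=1, len=3) (overlapping!). Copied 'DDD' from pos 1. Output: "ODDDD"
Token 4: literal('L'). Output: "ODDDDL"
Token 5: backref(off=4, len=5). Buffer before: "ODDDDL" (len 6)
  byte 1: read out[2]='D', append. Buffer now: "ODDDDLD"
  byte 2: read out[3]='D', append. Buffer now: "ODDDDLDD"
  byte 3: read out[4]='D', append. Buffer now: "ODDDDLDDD"
  byte 4: read out[5]='L', append. Buffer now: "ODDDDLDDDL"
  byte 5: read out[6]='D', append. Buffer now: "ODDDDLDDDLD"

Answer: DDDLD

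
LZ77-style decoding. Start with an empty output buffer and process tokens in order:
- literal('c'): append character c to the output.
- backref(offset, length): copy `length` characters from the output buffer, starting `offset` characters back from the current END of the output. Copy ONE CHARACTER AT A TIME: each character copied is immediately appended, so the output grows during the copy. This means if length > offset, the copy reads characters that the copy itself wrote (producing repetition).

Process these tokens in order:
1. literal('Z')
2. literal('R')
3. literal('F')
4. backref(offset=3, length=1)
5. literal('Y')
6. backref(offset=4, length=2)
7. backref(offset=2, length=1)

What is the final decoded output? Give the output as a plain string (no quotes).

Answer: ZRFZYRFR

Derivation:
Token 1: literal('Z'). Output: "Z"
Token 2: literal('R'). Output: "ZR"
Token 3: literal('F'). Output: "ZRF"
Token 4: backref(off=3, len=1). Copied 'Z' from pos 0. Output: "ZRFZ"
Token 5: literal('Y'). Output: "ZRFZY"
Token 6: backref(off=4, len=2). Copied 'RF' from pos 1. Output: "ZRFZYRF"
Token 7: backref(off=2, len=1). Copied 'R' from pos 5. Output: "ZRFZYRFR"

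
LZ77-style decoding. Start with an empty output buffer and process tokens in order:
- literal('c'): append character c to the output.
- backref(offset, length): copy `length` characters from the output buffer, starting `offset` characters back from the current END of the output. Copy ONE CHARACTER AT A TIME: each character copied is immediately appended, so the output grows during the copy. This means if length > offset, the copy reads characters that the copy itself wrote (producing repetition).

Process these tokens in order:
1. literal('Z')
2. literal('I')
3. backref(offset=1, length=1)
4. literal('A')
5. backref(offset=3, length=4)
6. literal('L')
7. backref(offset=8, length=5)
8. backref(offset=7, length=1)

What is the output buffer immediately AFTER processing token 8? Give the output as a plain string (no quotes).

Token 1: literal('Z'). Output: "Z"
Token 2: literal('I'). Output: "ZI"
Token 3: backref(off=1, len=1). Copied 'I' from pos 1. Output: "ZII"
Token 4: literal('A'). Output: "ZIIA"
Token 5: backref(off=3, len=4) (overlapping!). Copied 'IIAI' from pos 1. Output: "ZIIAIIAI"
Token 6: literal('L'). Output: "ZIIAIIAIL"
Token 7: backref(off=8, len=5). Copied 'IIAII' from pos 1. Output: "ZIIAIIAILIIAII"
Token 8: backref(off=7, len=1). Copied 'I' from pos 7. Output: "ZIIAIIAILIIAIII"

Answer: ZIIAIIAILIIAIII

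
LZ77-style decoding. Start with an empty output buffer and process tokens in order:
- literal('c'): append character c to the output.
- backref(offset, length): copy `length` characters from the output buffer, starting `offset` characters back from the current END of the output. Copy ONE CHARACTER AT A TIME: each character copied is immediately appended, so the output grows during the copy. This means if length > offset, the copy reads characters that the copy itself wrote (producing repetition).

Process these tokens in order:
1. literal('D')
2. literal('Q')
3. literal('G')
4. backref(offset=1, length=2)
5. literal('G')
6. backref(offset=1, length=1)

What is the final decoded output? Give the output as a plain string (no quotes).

Answer: DQGGGGG

Derivation:
Token 1: literal('D'). Output: "D"
Token 2: literal('Q'). Output: "DQ"
Token 3: literal('G'). Output: "DQG"
Token 4: backref(off=1, len=2) (overlapping!). Copied 'GG' from pos 2. Output: "DQGGG"
Token 5: literal('G'). Output: "DQGGGG"
Token 6: backref(off=1, len=1). Copied 'G' from pos 5. Output: "DQGGGGG"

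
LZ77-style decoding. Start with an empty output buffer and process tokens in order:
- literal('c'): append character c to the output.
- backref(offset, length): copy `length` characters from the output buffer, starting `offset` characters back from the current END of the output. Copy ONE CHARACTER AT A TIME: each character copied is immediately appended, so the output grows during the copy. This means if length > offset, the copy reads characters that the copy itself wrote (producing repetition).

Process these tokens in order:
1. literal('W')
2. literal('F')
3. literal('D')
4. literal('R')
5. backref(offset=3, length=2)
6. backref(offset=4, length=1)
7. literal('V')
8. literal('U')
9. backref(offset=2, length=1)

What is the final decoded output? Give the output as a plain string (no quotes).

Token 1: literal('W'). Output: "W"
Token 2: literal('F'). Output: "WF"
Token 3: literal('D'). Output: "WFD"
Token 4: literal('R'). Output: "WFDR"
Token 5: backref(off=3, len=2). Copied 'FD' from pos 1. Output: "WFDRFD"
Token 6: backref(off=4, len=1). Copied 'D' from pos 2. Output: "WFDRFDD"
Token 7: literal('V'). Output: "WFDRFDDV"
Token 8: literal('U'). Output: "WFDRFDDVU"
Token 9: backref(off=2, len=1). Copied 'V' from pos 7. Output: "WFDRFDDVUV"

Answer: WFDRFDDVUV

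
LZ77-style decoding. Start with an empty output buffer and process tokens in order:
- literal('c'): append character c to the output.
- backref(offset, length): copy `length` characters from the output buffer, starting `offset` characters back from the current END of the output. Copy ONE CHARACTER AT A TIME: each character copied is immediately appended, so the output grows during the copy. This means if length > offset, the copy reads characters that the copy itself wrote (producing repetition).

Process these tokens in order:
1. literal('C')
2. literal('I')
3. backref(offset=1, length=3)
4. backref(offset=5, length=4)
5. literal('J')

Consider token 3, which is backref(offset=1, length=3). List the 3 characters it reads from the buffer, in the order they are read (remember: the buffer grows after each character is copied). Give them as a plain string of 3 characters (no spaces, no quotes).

Token 1: literal('C'). Output: "C"
Token 2: literal('I'). Output: "CI"
Token 3: backref(off=1, len=3). Buffer before: "CI" (len 2)
  byte 1: read out[1]='I', append. Buffer now: "CII"
  byte 2: read out[2]='I', append. Buffer now: "CIII"
  byte 3: read out[3]='I', append. Buffer now: "CIIII"

Answer: III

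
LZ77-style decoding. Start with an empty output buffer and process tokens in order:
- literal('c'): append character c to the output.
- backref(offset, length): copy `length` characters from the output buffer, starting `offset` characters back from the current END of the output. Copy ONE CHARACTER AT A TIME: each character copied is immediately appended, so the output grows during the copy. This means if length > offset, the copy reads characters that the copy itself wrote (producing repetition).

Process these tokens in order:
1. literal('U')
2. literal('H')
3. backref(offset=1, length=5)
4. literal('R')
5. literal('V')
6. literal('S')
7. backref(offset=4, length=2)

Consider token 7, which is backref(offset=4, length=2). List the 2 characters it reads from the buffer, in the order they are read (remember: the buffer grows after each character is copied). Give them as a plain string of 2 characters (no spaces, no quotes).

Token 1: literal('U'). Output: "U"
Token 2: literal('H'). Output: "UH"
Token 3: backref(off=1, len=5) (overlapping!). Copied 'HHHHH' from pos 1. Output: "UHHHHHH"
Token 4: literal('R'). Output: "UHHHHHHR"
Token 5: literal('V'). Output: "UHHHHHHRV"
Token 6: literal('S'). Output: "UHHHHHHRVS"
Token 7: backref(off=4, len=2). Buffer before: "UHHHHHHRVS" (len 10)
  byte 1: read out[6]='H', append. Buffer now: "UHHHHHHRVSH"
  byte 2: read out[7]='R', append. Buffer now: "UHHHHHHRVSHR"

Answer: HR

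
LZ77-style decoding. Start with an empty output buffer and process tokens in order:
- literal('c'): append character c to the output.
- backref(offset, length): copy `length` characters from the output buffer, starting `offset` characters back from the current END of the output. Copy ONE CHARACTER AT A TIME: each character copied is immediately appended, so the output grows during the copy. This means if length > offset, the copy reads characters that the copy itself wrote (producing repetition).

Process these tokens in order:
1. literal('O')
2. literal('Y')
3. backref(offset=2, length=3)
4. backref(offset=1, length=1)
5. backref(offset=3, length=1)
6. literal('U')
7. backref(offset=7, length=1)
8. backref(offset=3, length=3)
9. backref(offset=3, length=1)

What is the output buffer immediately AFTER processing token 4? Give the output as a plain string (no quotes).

Token 1: literal('O'). Output: "O"
Token 2: literal('Y'). Output: "OY"
Token 3: backref(off=2, len=3) (overlapping!). Copied 'OYO' from pos 0. Output: "OYOYO"
Token 4: backref(off=1, len=1). Copied 'O' from pos 4. Output: "OYOYOO"

Answer: OYOYOO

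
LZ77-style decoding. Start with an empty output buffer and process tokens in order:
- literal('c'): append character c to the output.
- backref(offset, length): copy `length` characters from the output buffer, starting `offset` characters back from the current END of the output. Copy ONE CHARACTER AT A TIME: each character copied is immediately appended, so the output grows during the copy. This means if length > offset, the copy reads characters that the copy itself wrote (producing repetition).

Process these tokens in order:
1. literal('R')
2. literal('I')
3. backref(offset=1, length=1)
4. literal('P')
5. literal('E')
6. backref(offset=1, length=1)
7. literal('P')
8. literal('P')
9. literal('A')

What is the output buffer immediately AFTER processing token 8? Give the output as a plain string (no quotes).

Token 1: literal('R'). Output: "R"
Token 2: literal('I'). Output: "RI"
Token 3: backref(off=1, len=1). Copied 'I' from pos 1. Output: "RII"
Token 4: literal('P'). Output: "RIIP"
Token 5: literal('E'). Output: "RIIPE"
Token 6: backref(off=1, len=1). Copied 'E' from pos 4. Output: "RIIPEE"
Token 7: literal('P'). Output: "RIIPEEP"
Token 8: literal('P'). Output: "RIIPEEPP"

Answer: RIIPEEPP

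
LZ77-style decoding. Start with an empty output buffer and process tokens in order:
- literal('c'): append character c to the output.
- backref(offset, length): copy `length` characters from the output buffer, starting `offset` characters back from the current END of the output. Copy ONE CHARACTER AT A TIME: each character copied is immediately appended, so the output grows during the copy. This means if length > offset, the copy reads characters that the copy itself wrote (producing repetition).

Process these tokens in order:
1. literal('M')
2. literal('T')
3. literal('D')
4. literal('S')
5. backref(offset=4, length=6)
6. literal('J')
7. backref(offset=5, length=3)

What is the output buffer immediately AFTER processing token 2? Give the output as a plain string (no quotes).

Token 1: literal('M'). Output: "M"
Token 2: literal('T'). Output: "MT"

Answer: MT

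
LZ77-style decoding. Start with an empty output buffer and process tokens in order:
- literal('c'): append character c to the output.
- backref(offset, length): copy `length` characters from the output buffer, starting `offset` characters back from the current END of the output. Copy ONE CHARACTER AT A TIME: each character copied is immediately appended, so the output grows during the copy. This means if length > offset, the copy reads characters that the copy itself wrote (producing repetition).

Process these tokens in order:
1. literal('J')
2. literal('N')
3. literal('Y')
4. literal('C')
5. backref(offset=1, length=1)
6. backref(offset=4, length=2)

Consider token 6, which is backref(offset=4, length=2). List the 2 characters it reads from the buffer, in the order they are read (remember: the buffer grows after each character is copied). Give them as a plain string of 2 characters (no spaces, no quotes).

Token 1: literal('J'). Output: "J"
Token 2: literal('N'). Output: "JN"
Token 3: literal('Y'). Output: "JNY"
Token 4: literal('C'). Output: "JNYC"
Token 5: backref(off=1, len=1). Copied 'C' from pos 3. Output: "JNYCC"
Token 6: backref(off=4, len=2). Buffer before: "JNYCC" (len 5)
  byte 1: read out[1]='N', append. Buffer now: "JNYCCN"
  byte 2: read out[2]='Y', append. Buffer now: "JNYCCNY"

Answer: NY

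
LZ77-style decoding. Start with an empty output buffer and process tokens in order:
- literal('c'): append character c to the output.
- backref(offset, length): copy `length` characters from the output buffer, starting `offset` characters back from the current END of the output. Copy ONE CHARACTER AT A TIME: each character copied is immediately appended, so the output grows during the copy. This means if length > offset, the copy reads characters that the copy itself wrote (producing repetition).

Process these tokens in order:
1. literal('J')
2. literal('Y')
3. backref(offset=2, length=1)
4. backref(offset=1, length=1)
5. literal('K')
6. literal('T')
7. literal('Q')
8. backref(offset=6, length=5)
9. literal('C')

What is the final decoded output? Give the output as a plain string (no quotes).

Token 1: literal('J'). Output: "J"
Token 2: literal('Y'). Output: "JY"
Token 3: backref(off=2, len=1). Copied 'J' from pos 0. Output: "JYJ"
Token 4: backref(off=1, len=1). Copied 'J' from pos 2. Output: "JYJJ"
Token 5: literal('K'). Output: "JYJJK"
Token 6: literal('T'). Output: "JYJJKT"
Token 7: literal('Q'). Output: "JYJJKTQ"
Token 8: backref(off=6, len=5). Copied 'YJJKT' from pos 1. Output: "JYJJKTQYJJKT"
Token 9: literal('C'). Output: "JYJJKTQYJJKTC"

Answer: JYJJKTQYJJKTC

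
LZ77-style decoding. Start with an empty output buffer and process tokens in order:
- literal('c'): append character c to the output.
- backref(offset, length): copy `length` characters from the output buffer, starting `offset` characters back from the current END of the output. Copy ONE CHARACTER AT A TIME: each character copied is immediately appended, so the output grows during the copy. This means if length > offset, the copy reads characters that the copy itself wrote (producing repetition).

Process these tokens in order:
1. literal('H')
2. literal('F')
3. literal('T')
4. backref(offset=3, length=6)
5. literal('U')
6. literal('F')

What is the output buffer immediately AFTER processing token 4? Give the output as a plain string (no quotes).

Answer: HFTHFTHFT

Derivation:
Token 1: literal('H'). Output: "H"
Token 2: literal('F'). Output: "HF"
Token 3: literal('T'). Output: "HFT"
Token 4: backref(off=3, len=6) (overlapping!). Copied 'HFTHFT' from pos 0. Output: "HFTHFTHFT"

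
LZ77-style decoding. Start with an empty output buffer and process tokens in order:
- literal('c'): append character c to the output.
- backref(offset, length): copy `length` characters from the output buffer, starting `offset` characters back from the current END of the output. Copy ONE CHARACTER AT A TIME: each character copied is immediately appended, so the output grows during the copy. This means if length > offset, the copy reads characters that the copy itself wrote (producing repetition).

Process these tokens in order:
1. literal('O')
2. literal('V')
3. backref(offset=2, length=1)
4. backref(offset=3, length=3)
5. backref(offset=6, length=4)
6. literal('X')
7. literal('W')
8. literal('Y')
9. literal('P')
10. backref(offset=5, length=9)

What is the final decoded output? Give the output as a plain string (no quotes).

Answer: OVOOVOOVOOXWYPOXWYPOXWY

Derivation:
Token 1: literal('O'). Output: "O"
Token 2: literal('V'). Output: "OV"
Token 3: backref(off=2, len=1). Copied 'O' from pos 0. Output: "OVO"
Token 4: backref(off=3, len=3). Copied 'OVO' from pos 0. Output: "OVOOVO"
Token 5: backref(off=6, len=4). Copied 'OVOO' from pos 0. Output: "OVOOVOOVOO"
Token 6: literal('X'). Output: "OVOOVOOVOOX"
Token 7: literal('W'). Output: "OVOOVOOVOOXW"
Token 8: literal('Y'). Output: "OVOOVOOVOOXWY"
Token 9: literal('P'). Output: "OVOOVOOVOOXWYP"
Token 10: backref(off=5, len=9) (overlapping!). Copied 'OXWYPOXWY' from pos 9. Output: "OVOOVOOVOOXWYPOXWYPOXWY"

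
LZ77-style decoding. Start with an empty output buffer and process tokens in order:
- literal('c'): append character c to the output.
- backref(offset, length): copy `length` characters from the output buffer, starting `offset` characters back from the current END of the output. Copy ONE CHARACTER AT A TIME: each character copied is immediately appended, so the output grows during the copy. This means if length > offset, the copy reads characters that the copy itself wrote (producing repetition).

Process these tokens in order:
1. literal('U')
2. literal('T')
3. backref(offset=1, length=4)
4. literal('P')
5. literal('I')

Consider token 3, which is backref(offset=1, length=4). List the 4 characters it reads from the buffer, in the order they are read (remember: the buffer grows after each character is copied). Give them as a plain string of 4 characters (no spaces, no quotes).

Token 1: literal('U'). Output: "U"
Token 2: literal('T'). Output: "UT"
Token 3: backref(off=1, len=4). Buffer before: "UT" (len 2)
  byte 1: read out[1]='T', append. Buffer now: "UTT"
  byte 2: read out[2]='T', append. Buffer now: "UTTT"
  byte 3: read out[3]='T', append. Buffer now: "UTTTT"
  byte 4: read out[4]='T', append. Buffer now: "UTTTTT"

Answer: TTTT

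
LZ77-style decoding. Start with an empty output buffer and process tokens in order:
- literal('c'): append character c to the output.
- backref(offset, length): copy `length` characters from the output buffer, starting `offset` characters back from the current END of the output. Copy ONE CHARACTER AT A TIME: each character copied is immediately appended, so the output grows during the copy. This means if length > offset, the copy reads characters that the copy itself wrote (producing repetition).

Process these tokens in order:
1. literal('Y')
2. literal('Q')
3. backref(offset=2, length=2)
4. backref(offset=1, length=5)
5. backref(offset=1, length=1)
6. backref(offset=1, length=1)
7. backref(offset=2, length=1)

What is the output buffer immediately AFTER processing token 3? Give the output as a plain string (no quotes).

Token 1: literal('Y'). Output: "Y"
Token 2: literal('Q'). Output: "YQ"
Token 3: backref(off=2, len=2). Copied 'YQ' from pos 0. Output: "YQYQ"

Answer: YQYQ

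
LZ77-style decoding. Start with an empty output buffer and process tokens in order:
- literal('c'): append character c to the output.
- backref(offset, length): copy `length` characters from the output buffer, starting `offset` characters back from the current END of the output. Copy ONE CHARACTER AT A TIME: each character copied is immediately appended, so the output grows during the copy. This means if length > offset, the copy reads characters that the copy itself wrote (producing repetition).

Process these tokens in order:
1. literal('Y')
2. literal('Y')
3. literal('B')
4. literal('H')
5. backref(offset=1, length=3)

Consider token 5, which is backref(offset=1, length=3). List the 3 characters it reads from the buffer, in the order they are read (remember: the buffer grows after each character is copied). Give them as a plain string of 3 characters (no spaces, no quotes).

Answer: HHH

Derivation:
Token 1: literal('Y'). Output: "Y"
Token 2: literal('Y'). Output: "YY"
Token 3: literal('B'). Output: "YYB"
Token 4: literal('H'). Output: "YYBH"
Token 5: backref(off=1, len=3). Buffer before: "YYBH" (len 4)
  byte 1: read out[3]='H', append. Buffer now: "YYBHH"
  byte 2: read out[4]='H', append. Buffer now: "YYBHHH"
  byte 3: read out[5]='H', append. Buffer now: "YYBHHHH"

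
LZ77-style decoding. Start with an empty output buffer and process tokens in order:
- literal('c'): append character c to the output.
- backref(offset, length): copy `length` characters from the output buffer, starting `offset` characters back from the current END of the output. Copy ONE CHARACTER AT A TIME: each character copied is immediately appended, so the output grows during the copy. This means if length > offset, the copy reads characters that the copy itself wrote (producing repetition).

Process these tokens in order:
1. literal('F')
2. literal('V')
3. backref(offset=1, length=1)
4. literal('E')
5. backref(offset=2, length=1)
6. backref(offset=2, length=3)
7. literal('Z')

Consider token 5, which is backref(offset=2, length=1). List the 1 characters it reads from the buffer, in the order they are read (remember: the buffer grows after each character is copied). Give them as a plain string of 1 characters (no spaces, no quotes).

Answer: V

Derivation:
Token 1: literal('F'). Output: "F"
Token 2: literal('V'). Output: "FV"
Token 3: backref(off=1, len=1). Copied 'V' from pos 1. Output: "FVV"
Token 4: literal('E'). Output: "FVVE"
Token 5: backref(off=2, len=1). Buffer before: "FVVE" (len 4)
  byte 1: read out[2]='V', append. Buffer now: "FVVEV"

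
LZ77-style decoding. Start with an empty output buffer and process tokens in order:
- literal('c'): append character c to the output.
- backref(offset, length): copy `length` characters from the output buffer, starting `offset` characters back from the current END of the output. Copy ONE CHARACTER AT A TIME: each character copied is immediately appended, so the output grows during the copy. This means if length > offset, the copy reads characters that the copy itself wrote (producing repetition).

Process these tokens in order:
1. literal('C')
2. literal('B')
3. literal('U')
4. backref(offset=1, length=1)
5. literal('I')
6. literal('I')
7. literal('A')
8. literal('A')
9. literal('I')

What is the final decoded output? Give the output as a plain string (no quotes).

Answer: CBUUIIAAI

Derivation:
Token 1: literal('C'). Output: "C"
Token 2: literal('B'). Output: "CB"
Token 3: literal('U'). Output: "CBU"
Token 4: backref(off=1, len=1). Copied 'U' from pos 2. Output: "CBUU"
Token 5: literal('I'). Output: "CBUUI"
Token 6: literal('I'). Output: "CBUUII"
Token 7: literal('A'). Output: "CBUUIIA"
Token 8: literal('A'). Output: "CBUUIIAA"
Token 9: literal('I'). Output: "CBUUIIAAI"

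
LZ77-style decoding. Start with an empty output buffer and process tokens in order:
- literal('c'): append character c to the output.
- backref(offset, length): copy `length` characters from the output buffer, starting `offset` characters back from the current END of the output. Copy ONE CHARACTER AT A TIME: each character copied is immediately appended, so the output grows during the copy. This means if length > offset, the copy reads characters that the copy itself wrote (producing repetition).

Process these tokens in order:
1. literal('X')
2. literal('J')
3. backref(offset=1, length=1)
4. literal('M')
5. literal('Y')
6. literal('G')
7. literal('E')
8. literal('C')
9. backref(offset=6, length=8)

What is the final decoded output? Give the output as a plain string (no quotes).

Token 1: literal('X'). Output: "X"
Token 2: literal('J'). Output: "XJ"
Token 3: backref(off=1, len=1). Copied 'J' from pos 1. Output: "XJJ"
Token 4: literal('M'). Output: "XJJM"
Token 5: literal('Y'). Output: "XJJMY"
Token 6: literal('G'). Output: "XJJMYG"
Token 7: literal('E'). Output: "XJJMYGE"
Token 8: literal('C'). Output: "XJJMYGEC"
Token 9: backref(off=6, len=8) (overlapping!). Copied 'JMYGECJM' from pos 2. Output: "XJJMYGECJMYGECJM"

Answer: XJJMYGECJMYGECJM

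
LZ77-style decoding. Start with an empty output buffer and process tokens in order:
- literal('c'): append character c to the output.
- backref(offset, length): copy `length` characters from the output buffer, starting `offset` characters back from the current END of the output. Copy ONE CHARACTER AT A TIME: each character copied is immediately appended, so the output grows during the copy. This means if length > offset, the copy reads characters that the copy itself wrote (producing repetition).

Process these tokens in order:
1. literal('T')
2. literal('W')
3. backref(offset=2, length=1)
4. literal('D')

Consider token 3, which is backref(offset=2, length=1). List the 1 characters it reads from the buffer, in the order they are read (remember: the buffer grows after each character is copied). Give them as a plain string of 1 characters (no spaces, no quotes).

Token 1: literal('T'). Output: "T"
Token 2: literal('W'). Output: "TW"
Token 3: backref(off=2, len=1). Buffer before: "TW" (len 2)
  byte 1: read out[0]='T', append. Buffer now: "TWT"

Answer: T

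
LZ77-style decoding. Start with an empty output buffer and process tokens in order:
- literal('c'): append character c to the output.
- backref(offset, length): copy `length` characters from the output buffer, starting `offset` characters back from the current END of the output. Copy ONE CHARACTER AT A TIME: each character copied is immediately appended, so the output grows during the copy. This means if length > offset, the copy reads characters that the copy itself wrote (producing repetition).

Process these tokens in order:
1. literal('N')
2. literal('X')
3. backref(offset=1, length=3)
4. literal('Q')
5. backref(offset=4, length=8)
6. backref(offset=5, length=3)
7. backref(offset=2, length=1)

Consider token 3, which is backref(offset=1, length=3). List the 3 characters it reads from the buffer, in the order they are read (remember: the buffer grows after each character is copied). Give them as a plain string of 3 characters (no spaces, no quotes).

Answer: XXX

Derivation:
Token 1: literal('N'). Output: "N"
Token 2: literal('X'). Output: "NX"
Token 3: backref(off=1, len=3). Buffer before: "NX" (len 2)
  byte 1: read out[1]='X', append. Buffer now: "NXX"
  byte 2: read out[2]='X', append. Buffer now: "NXXX"
  byte 3: read out[3]='X', append. Buffer now: "NXXXX"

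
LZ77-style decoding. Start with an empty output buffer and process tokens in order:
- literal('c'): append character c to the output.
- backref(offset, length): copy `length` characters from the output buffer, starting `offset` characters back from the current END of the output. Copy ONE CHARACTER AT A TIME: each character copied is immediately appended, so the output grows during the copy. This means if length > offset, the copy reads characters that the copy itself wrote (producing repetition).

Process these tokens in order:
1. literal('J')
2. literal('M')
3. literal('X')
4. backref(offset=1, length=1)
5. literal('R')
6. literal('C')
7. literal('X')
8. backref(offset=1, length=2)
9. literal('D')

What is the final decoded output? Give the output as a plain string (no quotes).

Token 1: literal('J'). Output: "J"
Token 2: literal('M'). Output: "JM"
Token 3: literal('X'). Output: "JMX"
Token 4: backref(off=1, len=1). Copied 'X' from pos 2. Output: "JMXX"
Token 5: literal('R'). Output: "JMXXR"
Token 6: literal('C'). Output: "JMXXRC"
Token 7: literal('X'). Output: "JMXXRCX"
Token 8: backref(off=1, len=2) (overlapping!). Copied 'XX' from pos 6. Output: "JMXXRCXXX"
Token 9: literal('D'). Output: "JMXXRCXXXD"

Answer: JMXXRCXXXD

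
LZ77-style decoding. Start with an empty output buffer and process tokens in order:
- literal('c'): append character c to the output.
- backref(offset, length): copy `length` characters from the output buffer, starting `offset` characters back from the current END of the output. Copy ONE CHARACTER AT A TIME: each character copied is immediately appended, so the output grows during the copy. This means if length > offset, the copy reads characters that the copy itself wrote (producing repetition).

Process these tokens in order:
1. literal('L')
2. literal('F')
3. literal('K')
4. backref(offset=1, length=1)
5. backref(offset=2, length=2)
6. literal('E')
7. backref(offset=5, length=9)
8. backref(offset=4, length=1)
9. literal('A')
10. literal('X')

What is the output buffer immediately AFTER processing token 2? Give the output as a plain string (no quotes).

Token 1: literal('L'). Output: "L"
Token 2: literal('F'). Output: "LF"

Answer: LF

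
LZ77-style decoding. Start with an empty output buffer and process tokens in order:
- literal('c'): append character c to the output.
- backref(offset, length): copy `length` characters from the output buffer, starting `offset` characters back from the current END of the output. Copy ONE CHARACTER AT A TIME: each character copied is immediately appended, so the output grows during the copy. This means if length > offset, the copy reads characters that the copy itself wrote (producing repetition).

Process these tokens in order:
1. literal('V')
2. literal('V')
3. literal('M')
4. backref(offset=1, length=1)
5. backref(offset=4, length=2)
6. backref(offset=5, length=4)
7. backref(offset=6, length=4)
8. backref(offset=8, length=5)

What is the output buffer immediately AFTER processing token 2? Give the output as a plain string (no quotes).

Token 1: literal('V'). Output: "V"
Token 2: literal('V'). Output: "VV"

Answer: VV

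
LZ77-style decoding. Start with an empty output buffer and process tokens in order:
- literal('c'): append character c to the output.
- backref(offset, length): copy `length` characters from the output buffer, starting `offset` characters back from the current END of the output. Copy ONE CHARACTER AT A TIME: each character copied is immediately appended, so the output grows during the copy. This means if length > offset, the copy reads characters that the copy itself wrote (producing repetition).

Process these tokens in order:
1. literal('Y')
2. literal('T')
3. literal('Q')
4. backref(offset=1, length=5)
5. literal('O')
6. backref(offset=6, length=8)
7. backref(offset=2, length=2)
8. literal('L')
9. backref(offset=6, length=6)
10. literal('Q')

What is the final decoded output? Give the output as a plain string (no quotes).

Token 1: literal('Y'). Output: "Y"
Token 2: literal('T'). Output: "YT"
Token 3: literal('Q'). Output: "YTQ"
Token 4: backref(off=1, len=5) (overlapping!). Copied 'QQQQQ' from pos 2. Output: "YTQQQQQQ"
Token 5: literal('O'). Output: "YTQQQQQQO"
Token 6: backref(off=6, len=8) (overlapping!). Copied 'QQQQQOQQ' from pos 3. Output: "YTQQQQQQOQQQQQOQQ"
Token 7: backref(off=2, len=2). Copied 'QQ' from pos 15. Output: "YTQQQQQQOQQQQQOQQQQ"
Token 8: literal('L'). Output: "YTQQQQQQOQQQQQOQQQQL"
Token 9: backref(off=6, len=6). Copied 'OQQQQL' from pos 14. Output: "YTQQQQQQOQQQQQOQQQQLOQQQQL"
Token 10: literal('Q'). Output: "YTQQQQQQOQQQQQOQQQQLOQQQQLQ"

Answer: YTQQQQQQOQQQQQOQQQQLOQQQQLQ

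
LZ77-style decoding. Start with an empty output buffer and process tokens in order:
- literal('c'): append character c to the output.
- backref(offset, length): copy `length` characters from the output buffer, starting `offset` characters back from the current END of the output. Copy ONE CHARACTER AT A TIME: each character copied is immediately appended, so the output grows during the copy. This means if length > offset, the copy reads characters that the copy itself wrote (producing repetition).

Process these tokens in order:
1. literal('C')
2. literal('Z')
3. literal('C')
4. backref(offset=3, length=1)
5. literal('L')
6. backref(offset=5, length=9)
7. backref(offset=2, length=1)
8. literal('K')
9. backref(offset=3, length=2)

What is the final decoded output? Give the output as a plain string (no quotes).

Token 1: literal('C'). Output: "C"
Token 2: literal('Z'). Output: "CZ"
Token 3: literal('C'). Output: "CZC"
Token 4: backref(off=3, len=1). Copied 'C' from pos 0. Output: "CZCC"
Token 5: literal('L'). Output: "CZCCL"
Token 6: backref(off=5, len=9) (overlapping!). Copied 'CZCCLCZCC' from pos 0. Output: "CZCCLCZCCLCZCC"
Token 7: backref(off=2, len=1). Copied 'C' from pos 12. Output: "CZCCLCZCCLCZCCC"
Token 8: literal('K'). Output: "CZCCLCZCCLCZCCCK"
Token 9: backref(off=3, len=2). Copied 'CC' from pos 13. Output: "CZCCLCZCCLCZCCCKCC"

Answer: CZCCLCZCCLCZCCCKCC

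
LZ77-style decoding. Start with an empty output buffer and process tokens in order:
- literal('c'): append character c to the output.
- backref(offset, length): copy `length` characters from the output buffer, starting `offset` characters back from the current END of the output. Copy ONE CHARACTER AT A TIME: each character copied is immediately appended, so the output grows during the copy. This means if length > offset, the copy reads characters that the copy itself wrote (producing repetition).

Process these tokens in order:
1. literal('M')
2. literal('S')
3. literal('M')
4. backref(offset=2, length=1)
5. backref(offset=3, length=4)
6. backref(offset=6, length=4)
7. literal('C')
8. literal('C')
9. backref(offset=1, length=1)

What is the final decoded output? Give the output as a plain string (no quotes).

Answer: MSMSSMSSMSSMCCC

Derivation:
Token 1: literal('M'). Output: "M"
Token 2: literal('S'). Output: "MS"
Token 3: literal('M'). Output: "MSM"
Token 4: backref(off=2, len=1). Copied 'S' from pos 1. Output: "MSMS"
Token 5: backref(off=3, len=4) (overlapping!). Copied 'SMSS' from pos 1. Output: "MSMSSMSS"
Token 6: backref(off=6, len=4). Copied 'MSSM' from pos 2. Output: "MSMSSMSSMSSM"
Token 7: literal('C'). Output: "MSMSSMSSMSSMC"
Token 8: literal('C'). Output: "MSMSSMSSMSSMCC"
Token 9: backref(off=1, len=1). Copied 'C' from pos 13. Output: "MSMSSMSSMSSMCCC"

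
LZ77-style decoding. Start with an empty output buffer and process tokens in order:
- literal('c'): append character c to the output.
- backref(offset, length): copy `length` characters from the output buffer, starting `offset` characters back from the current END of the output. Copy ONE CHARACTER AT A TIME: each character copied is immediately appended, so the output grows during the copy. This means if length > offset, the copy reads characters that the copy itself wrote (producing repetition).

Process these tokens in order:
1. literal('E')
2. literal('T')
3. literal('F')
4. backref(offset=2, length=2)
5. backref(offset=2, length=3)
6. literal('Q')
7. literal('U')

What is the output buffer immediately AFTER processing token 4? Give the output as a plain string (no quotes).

Token 1: literal('E'). Output: "E"
Token 2: literal('T'). Output: "ET"
Token 3: literal('F'). Output: "ETF"
Token 4: backref(off=2, len=2). Copied 'TF' from pos 1. Output: "ETFTF"

Answer: ETFTF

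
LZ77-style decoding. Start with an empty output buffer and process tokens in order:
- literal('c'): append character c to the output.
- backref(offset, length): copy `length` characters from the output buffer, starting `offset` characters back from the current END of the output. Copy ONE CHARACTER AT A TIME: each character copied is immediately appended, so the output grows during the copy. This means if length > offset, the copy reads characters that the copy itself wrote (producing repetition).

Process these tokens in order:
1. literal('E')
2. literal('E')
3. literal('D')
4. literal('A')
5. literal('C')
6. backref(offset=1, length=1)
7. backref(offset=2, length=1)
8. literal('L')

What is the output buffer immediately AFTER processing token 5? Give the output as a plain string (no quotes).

Answer: EEDAC

Derivation:
Token 1: literal('E'). Output: "E"
Token 2: literal('E'). Output: "EE"
Token 3: literal('D'). Output: "EED"
Token 4: literal('A'). Output: "EEDA"
Token 5: literal('C'). Output: "EEDAC"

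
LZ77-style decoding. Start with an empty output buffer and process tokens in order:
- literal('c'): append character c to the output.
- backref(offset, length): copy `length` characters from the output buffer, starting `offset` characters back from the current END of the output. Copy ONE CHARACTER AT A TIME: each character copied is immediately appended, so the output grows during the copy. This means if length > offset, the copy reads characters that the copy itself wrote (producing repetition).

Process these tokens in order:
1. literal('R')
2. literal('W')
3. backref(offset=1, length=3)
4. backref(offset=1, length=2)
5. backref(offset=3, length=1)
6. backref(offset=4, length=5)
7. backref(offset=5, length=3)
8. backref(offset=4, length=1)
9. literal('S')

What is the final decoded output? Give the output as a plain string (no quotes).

Token 1: literal('R'). Output: "R"
Token 2: literal('W'). Output: "RW"
Token 3: backref(off=1, len=3) (overlapping!). Copied 'WWW' from pos 1. Output: "RWWWW"
Token 4: backref(off=1, len=2) (overlapping!). Copied 'WW' from pos 4. Output: "RWWWWWW"
Token 5: backref(off=3, len=1). Copied 'W' from pos 4. Output: "RWWWWWWW"
Token 6: backref(off=4, len=5) (overlapping!). Copied 'WWWWW' from pos 4. Output: "RWWWWWWWWWWWW"
Token 7: backref(off=5, len=3). Copied 'WWW' from pos 8. Output: "RWWWWWWWWWWWWWWW"
Token 8: backref(off=4, len=1). Copied 'W' from pos 12. Output: "RWWWWWWWWWWWWWWWW"
Token 9: literal('S'). Output: "RWWWWWWWWWWWWWWWWS"

Answer: RWWWWWWWWWWWWWWWWS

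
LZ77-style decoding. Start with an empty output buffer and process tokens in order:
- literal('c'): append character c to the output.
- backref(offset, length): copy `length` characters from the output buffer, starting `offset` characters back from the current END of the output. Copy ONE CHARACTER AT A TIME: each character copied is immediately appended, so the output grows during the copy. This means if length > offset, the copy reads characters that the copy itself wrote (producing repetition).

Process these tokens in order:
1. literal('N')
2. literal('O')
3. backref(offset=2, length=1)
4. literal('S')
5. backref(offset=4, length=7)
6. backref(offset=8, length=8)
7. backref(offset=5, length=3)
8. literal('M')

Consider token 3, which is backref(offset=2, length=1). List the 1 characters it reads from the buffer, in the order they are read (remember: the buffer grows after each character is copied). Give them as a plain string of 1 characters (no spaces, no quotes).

Token 1: literal('N'). Output: "N"
Token 2: literal('O'). Output: "NO"
Token 3: backref(off=2, len=1). Buffer before: "NO" (len 2)
  byte 1: read out[0]='N', append. Buffer now: "NON"

Answer: N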